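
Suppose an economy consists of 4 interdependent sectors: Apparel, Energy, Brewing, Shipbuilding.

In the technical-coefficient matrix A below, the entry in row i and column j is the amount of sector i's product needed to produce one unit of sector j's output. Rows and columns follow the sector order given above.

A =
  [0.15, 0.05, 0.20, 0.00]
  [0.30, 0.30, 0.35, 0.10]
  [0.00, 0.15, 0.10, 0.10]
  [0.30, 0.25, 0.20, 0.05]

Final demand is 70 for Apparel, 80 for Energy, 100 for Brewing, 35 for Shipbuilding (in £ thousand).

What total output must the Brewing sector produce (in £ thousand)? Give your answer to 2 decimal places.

x_B = 182.21

I − A =
  [   0.85    -0.05    -0.20     0.00]
  [  -0.30     0.70    -0.35    -0.10]
  [   0.00    -0.15     0.90    -0.10]
  [  -0.30    -0.25    -0.20     0.95]
Compute the cofactors C_ij = (−1)^(i+j)·(3×3 minor ij) of I−A; the adjugate is their transpose:
adj(I−A) = Cᵀ =
  [ 0.500375   0.075250   0.145625   0.023250]
  [ 0.288000   0.703750   0.362625   0.112250]
  [ 0.075750   0.143875   0.528250   0.070750]
  [ 0.249750   0.239250   0.252625   0.468375]
det(I−A) = Σ_j (I−A)_1j·C_1j = (0.85)(0.500375) + (-0.05)(0.288000) + (-0.20)(0.075750) + (0.00)(0.249750) = 0.39576875
(I − A)⁻¹ = adj(I−A) / det(I−A) ≈
  [   1.2643     0.1901     0.3680     0.0587]
  [   0.7277     1.7782     0.9163     0.2836]
  [   0.1914     0.3635     1.3347     0.1788]
  [   0.6311     0.6045     0.6383     1.1835]
x = (I − A)⁻¹ d = adj(I−A)·d / det(I−A), with det(I−A) = 0.39576875:
  x_A = (0.500375·70 + 0.075250·80 + 0.145625·100 + 0.023250·35) / 0.39576875 = 56.4225 / 0.39576875 ≈ 142.56
  x_E = (0.288000·70 + 0.703750·80 + 0.362625·100 + 0.112250·35) / 0.39576875 = 116.65125 / 0.39576875 ≈ 294.75
  x_B = (0.075750·70 + 0.143875·80 + 0.528250·100 + 0.070750·35) / 0.39576875 = 72.11375 / 0.39576875 ≈ 182.21
  x_S = (0.249750·70 + 0.239250·80 + 0.252625·100 + 0.468375·35) / 0.39576875 = 78.278125 / 0.39576875 ≈ 197.79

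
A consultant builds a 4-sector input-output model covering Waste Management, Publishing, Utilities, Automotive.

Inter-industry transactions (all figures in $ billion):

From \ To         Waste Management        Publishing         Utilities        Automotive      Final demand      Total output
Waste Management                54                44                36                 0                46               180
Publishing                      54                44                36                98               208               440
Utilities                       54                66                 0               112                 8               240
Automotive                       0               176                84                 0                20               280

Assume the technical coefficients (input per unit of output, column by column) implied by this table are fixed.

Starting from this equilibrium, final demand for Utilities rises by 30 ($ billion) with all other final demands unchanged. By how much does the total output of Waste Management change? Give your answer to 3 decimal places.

Δx_W = 13.399

Technical coefficients a_ij = z_ij / X_j:
  a_WW = 54/180 = 0.30, a_PW = 54/180 = 0.30, a_UW = 54/180 = 0.30, a_AW = 0/180 = 0.00
  a_WP = 44/440 = 0.10, a_PP = 44/440 = 0.10, a_UP = 66/440 = 0.15, a_AP = 176/440 = 0.40
  a_WU = 36/240 = 0.15, a_PU = 36/240 = 0.15, a_UU = 0/240 = 0.00, a_AU = 84/240 = 0.35
  a_WA = 0/280 = 0.00, a_PA = 98/280 = 0.35, a_UA = 112/280 = 0.40, a_AA = 0/280 = 0.00
I − A =
  [   0.70    -0.10    -0.15     0.00]
  [  -0.30     0.90    -0.15    -0.35]
  [  -0.30    -0.15     1.00    -0.40]
  [   0.00    -0.40    -0.35     1.00]
Compute the cofactors C_ij = (−1)^(i+j)·(3×3 minor ij) of I−A; the adjugate is their transpose:
adj(I−A) = Cᵀ =
  [ 0.569125   0.132500   0.141250   0.102875]
  [ 0.339750   0.557000   0.235750   0.289250]
  [ 0.321000   0.247000   0.502000   0.287250]
  [ 0.248250   0.309250   0.270000   0.532500]
det(I−A) = Σ_j (I−A)_1j·C_1j = (0.70)(0.569125) + (-0.10)(0.339750) + (-0.15)(0.321000) + (0.00)(0.248250) = 0.3162625
(I − A)⁻¹ = adj(I−A) / det(I−A) ≈
  [   1.7995     0.4190     0.4466     0.3253]
  [   1.0743     1.7612     0.7454     0.9146]
  [   1.0150     0.7810     1.5873     0.9083]
  [   0.7849     0.9778     0.8537     1.6837]
Δx = (I − A)⁻¹ Δd with Δd having +30 in the Utilities component and 0 elsewhere.
So Δx_W = L_WU · (+30), where L_WU = adj(I−A)_WU / det(I−A) = 0.141250 / 0.3162625.
Δx_W = 0.141250 × (+30) / 0.3162625 = 4.2375 / 0.3162625 ≈ 13.399.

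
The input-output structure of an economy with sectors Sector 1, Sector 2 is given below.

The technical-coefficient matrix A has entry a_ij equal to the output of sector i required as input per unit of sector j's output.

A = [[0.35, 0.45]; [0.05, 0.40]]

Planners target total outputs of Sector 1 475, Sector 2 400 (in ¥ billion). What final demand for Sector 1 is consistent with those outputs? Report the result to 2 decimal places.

d_1 = 128.75

I − A =
  [   0.65    -0.45]
  [  -0.05     0.60]
d = (I − A) x:
  d_1 = (+0.65)·475 + (-0.45)·400 = 128.75
  d_2 = (-0.05)·475 + (+0.60)·400 = 216.25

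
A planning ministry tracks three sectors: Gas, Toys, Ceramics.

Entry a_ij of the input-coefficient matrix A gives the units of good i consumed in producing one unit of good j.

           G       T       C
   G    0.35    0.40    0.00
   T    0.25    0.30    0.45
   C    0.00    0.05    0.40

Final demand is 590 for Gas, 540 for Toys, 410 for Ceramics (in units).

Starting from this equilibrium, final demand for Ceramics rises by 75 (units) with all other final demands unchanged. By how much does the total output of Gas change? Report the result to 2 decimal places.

Δx_G = 68.05

I − A =
  [   0.65    -0.40     0.00]
  [  -0.25     0.70    -0.45]
  [   0.00    -0.05     0.60]
Cofactors of I−A, C_ij = (−1)^(i+j)·(minor ij) (rows/columns in the sector order above):
  C_11 = (0.70)(0.60) − (-0.45)(-0.05) = 0.3975
  C_12 = −[(-0.25)(0.60) − (-0.45)(0.00)] = 0.1500
  C_13 = (-0.25)(-0.05) − (0.70)(0.00) = 0.0125
  C_21 = −[(-0.40)(0.60) − (0.00)(-0.05)] = 0.2400
  C_22 = (0.65)(0.60) − (0.00)(0.00) = 0.3900
  C_23 = −[(0.65)(-0.05) − (-0.40)(0.00)] = 0.0325
  C_31 = (-0.40)(-0.45) − (0.00)(0.70) = 0.1800
  C_32 = −[(0.65)(-0.45) − (0.00)(-0.25)] = 0.2925
  C_33 = (0.65)(0.70) − (-0.40)(-0.25) = 0.3550
det(I−A) = Σ_j (I−A)_1j·C_1j = (0.65)(0.3975) + (-0.40)(0.1500) + (0.00)(0.0125) = 0.198375
adj(I−A) = Cᵀ =
  [ 0.3975   0.2400   0.1800]
  [ 0.1500   0.3900   0.2925]
  [ 0.0125   0.0325   0.3550]
(I − A)⁻¹ = adj(I−A) / det(I−A) ≈
  [   2.0038     1.2098     0.9074]
  [   0.7561     1.9660     1.4745]
  [   0.0630     0.1638     1.7895]
Δx = (I − A)⁻¹ Δd with Δd having +75 in the Ceramics component and 0 elsewhere.
So Δx_G = L_GC · (+75), where L_GC = adj(I−A)_GC / det(I−A) = 0.1800 / 0.198375.
Δx_G = 0.1800 × (+75) / 0.198375 = 13.50 / 0.198375 ≈ 68.05.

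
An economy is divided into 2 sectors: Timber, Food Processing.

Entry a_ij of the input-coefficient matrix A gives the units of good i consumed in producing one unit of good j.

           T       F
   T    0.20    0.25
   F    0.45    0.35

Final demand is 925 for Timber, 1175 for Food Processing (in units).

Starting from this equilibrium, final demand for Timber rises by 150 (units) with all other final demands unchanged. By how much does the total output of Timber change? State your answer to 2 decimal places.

Δx_T = 239.26

I − A =
  [   0.80    -0.25]
  [  -0.45     0.65]
det(I−A) = (0.80)(0.65) − (-0.25)(-0.45) = 0.4075
adj(I−A) = [[0.65, 0.25], [0.45, 0.80]]
(I − A)⁻¹ = adj(I−A) / det(I−A) ≈
  [   1.5951     0.6135]
  [   1.1043     1.9632]
Δx = (I − A)⁻¹ Δd with Δd having +150 in the Timber component and 0 elsewhere.
So Δx_T = L_TT · (+150), where L_TT = adj(I−A)_TT / det(I−A) = 0.65 / 0.4075.
Δx_T = 0.65 × (+150) / 0.4075 = 97.50 / 0.4075 ≈ 239.26.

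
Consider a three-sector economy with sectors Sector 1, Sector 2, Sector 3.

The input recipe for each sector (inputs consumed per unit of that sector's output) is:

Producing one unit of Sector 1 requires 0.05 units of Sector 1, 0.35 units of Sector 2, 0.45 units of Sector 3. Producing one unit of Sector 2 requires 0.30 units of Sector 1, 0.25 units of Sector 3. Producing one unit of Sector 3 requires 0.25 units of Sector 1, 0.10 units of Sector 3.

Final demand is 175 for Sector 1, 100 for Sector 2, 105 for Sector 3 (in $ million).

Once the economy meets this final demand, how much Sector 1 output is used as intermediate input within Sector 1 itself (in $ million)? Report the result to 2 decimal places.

z_11 = 17.33

I − A =
  [   0.95    -0.30    -0.25]
  [  -0.35     1.00     0.00]
  [  -0.45    -0.25     0.90]
Cofactors of I−A, C_ij = (−1)^(i+j)·(minor ij) (rows/columns in the sector order above):
  C_11 = (1.00)(0.90) − (0.00)(-0.25) = 0.9000
  C_12 = −[(-0.35)(0.90) − (0.00)(-0.45)] = 0.3150
  C_13 = (-0.35)(-0.25) − (1.00)(-0.45) = 0.5375
  C_21 = −[(-0.30)(0.90) − (-0.25)(-0.25)] = 0.3325
  C_22 = (0.95)(0.90) − (-0.25)(-0.45) = 0.7425
  C_23 = −[(0.95)(-0.25) − (-0.30)(-0.45)] = 0.3725
  C_31 = (-0.30)(0.00) − (-0.25)(1.00) = 0.2500
  C_32 = −[(0.95)(0.00) − (-0.25)(-0.35)] = 0.0875
  C_33 = (0.95)(1.00) − (-0.30)(-0.35) = 0.8450
det(I−A) = Σ_j (I−A)_1j·C_1j = (0.95)(0.9000) + (-0.30)(0.3150) + (-0.25)(0.5375) = 0.626125
adj(I−A) = Cᵀ =
  [ 0.9000   0.3325   0.2500]
  [ 0.3150   0.7425   0.0875]
  [ 0.5375   0.3725   0.8450]
(I − A)⁻¹ = adj(I−A) / det(I−A) ≈
  [   1.4374     0.5310     0.3993]
  [   0.5031     1.1859     0.1397]
  [   0.8585     0.5949     1.3496]
First solve x = (I − A)⁻¹ d = adj(I−A)·d / det(I−A); in particular x_1 = (0.9000·175 + 0.3325·100 + 0.2500·105) / 0.626125 = 217.00 / 0.626125 ≈ 346.5762.
Intermediate flow from 1 to 1: z_11 = a_11 · x_1 = 0.05 × 217.00 / 0.626125 = 10.85 / 0.626125 ≈ 17.33.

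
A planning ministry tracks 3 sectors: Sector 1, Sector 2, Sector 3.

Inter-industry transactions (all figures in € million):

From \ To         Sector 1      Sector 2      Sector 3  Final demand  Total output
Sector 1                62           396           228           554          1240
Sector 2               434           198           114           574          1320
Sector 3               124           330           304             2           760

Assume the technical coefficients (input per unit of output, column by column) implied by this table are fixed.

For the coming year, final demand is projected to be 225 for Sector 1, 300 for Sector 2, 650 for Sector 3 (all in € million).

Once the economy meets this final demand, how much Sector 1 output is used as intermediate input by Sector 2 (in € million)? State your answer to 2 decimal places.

z_12 = 339.93

Technical coefficients a_ij = z_ij / X_j:
  a_11 = 62/1240 = 0.05, a_21 = 434/1240 = 0.35, a_31 = 124/1240 = 0.10
  a_12 = 396/1320 = 0.30, a_22 = 198/1320 = 0.15, a_32 = 330/1320 = 0.25
  a_13 = 228/760 = 0.30, a_23 = 114/760 = 0.15, a_33 = 304/760 = 0.40
I − A =
  [   0.95    -0.30    -0.30]
  [  -0.35     0.85    -0.15]
  [  -0.10    -0.25     0.60]
Cofactors of I−A, C_ij = (−1)^(i+j)·(minor ij) (rows/columns in the sector order above):
  C_11 = (0.85)(0.60) − (-0.15)(-0.25) = 0.4725
  C_12 = −[(-0.35)(0.60) − (-0.15)(-0.10)] = 0.2250
  C_13 = (-0.35)(-0.25) − (0.85)(-0.10) = 0.1725
  C_21 = −[(-0.30)(0.60) − (-0.30)(-0.25)] = 0.2550
  C_22 = (0.95)(0.60) − (-0.30)(-0.10) = 0.5400
  C_23 = −[(0.95)(-0.25) − (-0.30)(-0.10)] = 0.2675
  C_31 = (-0.30)(-0.15) − (-0.30)(0.85) = 0.3000
  C_32 = −[(0.95)(-0.15) − (-0.30)(-0.35)] = 0.2475
  C_33 = (0.95)(0.85) − (-0.30)(-0.35) = 0.7025
det(I−A) = Σ_j (I−A)_1j·C_1j = (0.95)(0.4725) + (-0.30)(0.2250) + (-0.30)(0.1725) = 0.329625
adj(I−A) = Cᵀ =
  [ 0.4725   0.2550   0.3000]
  [ 0.2250   0.5400   0.2475]
  [ 0.1725   0.2675   0.7025]
(I − A)⁻¹ = adj(I−A) / det(I−A) ≈
  [   1.4334     0.7736     0.9101]
  [   0.6826     1.6382     0.7509]
  [   0.5233     0.8115     2.1312]
First solve x = (I − A)⁻¹ d = adj(I−A)·d / det(I−A); in particular x_2 = (0.2250·225 + 0.5400·300 + 0.2475·650) / 0.329625 = 373.50 / 0.329625 ≈ 1133.1058.
Intermediate flow from 1 to 2: z_12 = a_12 · x_2 = 0.30 × 373.50 / 0.329625 = 112.05 / 0.329625 ≈ 339.93.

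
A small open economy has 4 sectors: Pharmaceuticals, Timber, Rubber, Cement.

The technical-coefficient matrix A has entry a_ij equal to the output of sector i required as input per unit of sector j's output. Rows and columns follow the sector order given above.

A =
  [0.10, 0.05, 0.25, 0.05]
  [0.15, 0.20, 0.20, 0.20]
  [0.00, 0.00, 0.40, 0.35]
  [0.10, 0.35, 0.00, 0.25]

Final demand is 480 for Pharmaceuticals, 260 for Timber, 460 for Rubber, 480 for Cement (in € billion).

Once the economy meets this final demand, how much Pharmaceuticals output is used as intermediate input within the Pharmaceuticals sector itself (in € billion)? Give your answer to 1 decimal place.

z_11 = 111.8

I − A =
  [   0.90    -0.05    -0.25    -0.05]
  [  -0.15     0.80    -0.20    -0.20]
  [   0.00     0.00     0.60    -0.35]
  [  -0.10    -0.35     0.00     0.75]
Compute the cofactors C_ij = (−1)^(i+j)·(3×3 minor ij) of I−A; the adjugate is their transpose:
adj(I−A) = Cᵀ =
  [ 0.293500   0.063625   0.143500   0.103500]
  [ 0.086500   0.393250   0.167125   0.188625]
  [ 0.046375   0.112000   0.463750   0.249375]
  [ 0.079500   0.192000   0.097125   0.427500]
det(I−A) = Σ_j (I−A)_1j·C_1j = (0.90)(0.293500) + (-0.05)(0.086500) + (-0.25)(0.046375) + (-0.05)(0.079500) = 0.24425625
(I − A)⁻¹ = adj(I−A) / det(I−A) ≈
  [   1.2016     0.2605     0.5875     0.4237]
  [   0.3541     1.6100     0.6842     0.7722]
  [   0.1899     0.4585     1.8986     1.0210]
  [   0.3255     0.7861     0.3976     1.7502]
First solve x = (I − A)⁻¹ d = adj(I−A)·d / det(I−A); in particular x_1 = (0.293500·480 + 0.063625·260 + 0.143500·460 + 0.103500·480) / 0.24425625 = 273.1125 / 0.24425625 ≈ 1118.139.
Intermediate flow from 1 to 1: z_11 = a_11 · x_1 = 0.10 × 273.1125 / 0.24425625 = 27.31125 / 0.24425625 ≈ 111.8.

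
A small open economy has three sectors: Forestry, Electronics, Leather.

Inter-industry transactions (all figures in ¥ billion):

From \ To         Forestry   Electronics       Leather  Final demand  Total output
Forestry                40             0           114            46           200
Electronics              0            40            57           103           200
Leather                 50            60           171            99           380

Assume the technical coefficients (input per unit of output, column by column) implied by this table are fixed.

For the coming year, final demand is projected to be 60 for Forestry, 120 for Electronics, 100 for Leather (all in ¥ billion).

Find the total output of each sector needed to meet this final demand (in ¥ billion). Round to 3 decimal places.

x_1 = 228.516, x_2 = 226.758, x_3 = 409.375

Technical coefficients a_ij = z_ij / X_j:
  a_11 = 40/200 = 0.20, a_21 = 0/200 = 0.00, a_31 = 50/200 = 0.25
  a_12 = 0/200 = 0.00, a_22 = 40/200 = 0.20, a_32 = 60/200 = 0.30
  a_13 = 114/380 = 0.30, a_23 = 57/380 = 0.15, a_33 = 171/380 = 0.45
I − A =
  [   0.80     0.00    -0.30]
  [   0.00     0.80    -0.15]
  [  -0.25    -0.30     0.55]
Cofactors of I−A, C_ij = (−1)^(i+j)·(minor ij) (rows/columns in the sector order above):
  C_11 = (0.80)(0.55) − (-0.15)(-0.30) = 0.3950
  C_12 = −[(0.00)(0.55) − (-0.15)(-0.25)] = 0.0375
  C_13 = (0.00)(-0.30) − (0.80)(-0.25) = 0.2000
  C_21 = −[(0.00)(0.55) − (-0.30)(-0.30)] = 0.0900
  C_22 = (0.80)(0.55) − (-0.30)(-0.25) = 0.3650
  C_23 = −[(0.80)(-0.30) − (0.00)(-0.25)] = 0.2400
  C_31 = (0.00)(-0.15) − (-0.30)(0.80) = 0.2400
  C_32 = −[(0.80)(-0.15) − (-0.30)(0.00)] = 0.1200
  C_33 = (0.80)(0.80) − (0.00)(0.00) = 0.6400
det(I−A) = Σ_j (I−A)_1j·C_1j = (0.80)(0.3950) + (0.00)(0.0375) + (-0.30)(0.2000) = 0.2560
adj(I−A) = Cᵀ =
  [ 0.3950   0.0900   0.2400]
  [ 0.0375   0.3650   0.1200]
  [ 0.2000   0.2400   0.6400]
(I − A)⁻¹ = adj(I−A) / det(I−A) ≈
  [   1.5430     0.3516     0.9375]
  [   0.1465     1.4258     0.4688]
  [   0.7813     0.9375     2.5000]
x = (I − A)⁻¹ d = adj(I−A)·d / det(I−A), with det(I−A) = 0.2560:
  x_1 = (0.3950·60 + 0.0900·120 + 0.2400·100) / 0.2560 = 58.50 / 0.2560 ≈ 228.516
  x_2 = (0.0375·60 + 0.3650·120 + 0.1200·100) / 0.2560 = 58.05 / 0.2560 ≈ 226.758
  x_3 = (0.2000·60 + 0.2400·120 + 0.6400·100) / 0.2560 = 104.80 / 0.2560 = 409.375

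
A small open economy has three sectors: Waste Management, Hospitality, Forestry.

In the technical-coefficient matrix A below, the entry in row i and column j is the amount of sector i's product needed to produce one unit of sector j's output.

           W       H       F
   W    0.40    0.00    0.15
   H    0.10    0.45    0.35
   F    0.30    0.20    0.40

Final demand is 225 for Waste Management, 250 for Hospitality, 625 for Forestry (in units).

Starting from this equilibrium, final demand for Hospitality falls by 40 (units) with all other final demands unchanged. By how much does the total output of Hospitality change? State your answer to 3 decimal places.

Δx_H = -98.246

I − A =
  [   0.60     0.00    -0.15]
  [  -0.10     0.55    -0.35]
  [  -0.30    -0.20     0.60]
Cofactors of I−A, C_ij = (−1)^(i+j)·(minor ij) (rows/columns in the sector order above):
  C_11 = (0.55)(0.60) − (-0.35)(-0.20) = 0.2600
  C_12 = −[(-0.10)(0.60) − (-0.35)(-0.30)] = 0.1650
  C_13 = (-0.10)(-0.20) − (0.55)(-0.30) = 0.1850
  C_21 = −[(0.00)(0.60) − (-0.15)(-0.20)] = 0.0300
  C_22 = (0.60)(0.60) − (-0.15)(-0.30) = 0.3150
  C_23 = −[(0.60)(-0.20) − (0.00)(-0.30)] = 0.1200
  C_31 = (0.00)(-0.35) − (-0.15)(0.55) = 0.0825
  C_32 = −[(0.60)(-0.35) − (-0.15)(-0.10)] = 0.2250
  C_33 = (0.60)(0.55) − (0.00)(-0.10) = 0.3300
det(I−A) = Σ_j (I−A)_1j·C_1j = (0.60)(0.2600) + (0.00)(0.1650) + (-0.15)(0.1850) = 0.12825
adj(I−A) = Cᵀ =
  [ 0.2600   0.0300   0.0825]
  [ 0.1650   0.3150   0.2250]
  [ 0.1850   0.1200   0.3300]
(I − A)⁻¹ = adj(I−A) / det(I−A) ≈
  [   2.0273     0.2339     0.6433]
  [   1.2865     2.4561     1.7544]
  [   1.4425     0.9357     2.5731]
Δx = (I − A)⁻¹ Δd with Δd having -40 in the Hospitality component and 0 elsewhere.
So Δx_H = L_HH · (-40), where L_HH = adj(I−A)_HH / det(I−A) = 0.3150 / 0.12825.
Δx_H = 0.3150 × (-40) / 0.12825 = -12.60 / 0.12825 ≈ -98.246.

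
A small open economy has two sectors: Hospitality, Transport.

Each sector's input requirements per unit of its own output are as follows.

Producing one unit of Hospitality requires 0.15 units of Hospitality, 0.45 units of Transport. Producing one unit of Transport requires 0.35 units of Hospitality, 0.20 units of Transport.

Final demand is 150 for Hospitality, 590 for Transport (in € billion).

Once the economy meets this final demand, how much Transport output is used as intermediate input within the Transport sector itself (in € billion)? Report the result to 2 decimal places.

z_TT = 217.80

I − A =
  [   0.85    -0.35]
  [  -0.45     0.80]
det(I−A) = (0.85)(0.80) − (-0.35)(-0.45) = 0.5225
adj(I−A) = [[0.80, 0.35], [0.45, 0.85]]
(I − A)⁻¹ = adj(I−A) / det(I−A) ≈
  [   1.5311     0.6699]
  [   0.8612     1.6268]
First solve x = (I − A)⁻¹ d = adj(I−A)·d / det(I−A); in particular x_T = (0.45·150 + 0.85·590) / 0.5225 = 569.00 / 0.5225 ≈ 1088.9952.
Intermediate flow from T to T: z_TT = a_TT · x_T = 0.20 × 569.00 / 0.5225 = 113.80 / 0.5225 ≈ 217.80.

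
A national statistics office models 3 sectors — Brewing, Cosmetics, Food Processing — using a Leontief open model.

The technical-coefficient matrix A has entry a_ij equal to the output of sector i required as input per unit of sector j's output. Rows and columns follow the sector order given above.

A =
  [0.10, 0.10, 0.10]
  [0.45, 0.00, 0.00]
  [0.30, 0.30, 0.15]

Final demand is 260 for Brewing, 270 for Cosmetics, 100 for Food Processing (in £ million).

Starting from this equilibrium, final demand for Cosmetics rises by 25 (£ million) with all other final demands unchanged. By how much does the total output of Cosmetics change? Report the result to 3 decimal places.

I − A =
  [   0.90    -0.10    -0.10]
  [  -0.45     1.00     0.00]
  [  -0.30    -0.30     0.85]
Cofactors of I−A, C_ij = (−1)^(i+j)·(minor ij) (rows/columns in the sector order above):
  C_11 = (1.00)(0.85) − (0.00)(-0.30) = 0.8500
  C_12 = −[(-0.45)(0.85) − (0.00)(-0.30)] = 0.3825
  C_13 = (-0.45)(-0.30) − (1.00)(-0.30) = 0.4350
  C_21 = −[(-0.10)(0.85) − (-0.10)(-0.30)] = 0.1150
  C_22 = (0.90)(0.85) − (-0.10)(-0.30) = 0.7350
  C_23 = −[(0.90)(-0.30) − (-0.10)(-0.30)] = 0.3000
  C_31 = (-0.10)(0.00) − (-0.10)(1.00) = 0.1000
  C_32 = −[(0.90)(0.00) − (-0.10)(-0.45)] = 0.0450
  C_33 = (0.90)(1.00) − (-0.10)(-0.45) = 0.8550
det(I−A) = Σ_j (I−A)_1j·C_1j = (0.90)(0.8500) + (-0.10)(0.3825) + (-0.10)(0.4350) = 0.68325
adj(I−A) = Cᵀ =
  [ 0.8500   0.1150   0.1000]
  [ 0.3825   0.7350   0.0450]
  [ 0.4350   0.3000   0.8550]
(I − A)⁻¹ = adj(I−A) / det(I−A) ≈
  [   1.2441     0.1683     0.1464]
  [   0.5598     1.0757     0.0659]
  [   0.6367     0.4391     1.2514]
Δx = (I − A)⁻¹ Δd with Δd having +25 in the Cosmetics component and 0 elsewhere.
So Δx_C = L_CC · (+25), where L_CC = adj(I−A)_CC / det(I−A) = 0.7350 / 0.68325.
Δx_C = 0.7350 × (+25) / 0.68325 = 18.375 / 0.68325 ≈ 26.894.

Δx_C = 26.894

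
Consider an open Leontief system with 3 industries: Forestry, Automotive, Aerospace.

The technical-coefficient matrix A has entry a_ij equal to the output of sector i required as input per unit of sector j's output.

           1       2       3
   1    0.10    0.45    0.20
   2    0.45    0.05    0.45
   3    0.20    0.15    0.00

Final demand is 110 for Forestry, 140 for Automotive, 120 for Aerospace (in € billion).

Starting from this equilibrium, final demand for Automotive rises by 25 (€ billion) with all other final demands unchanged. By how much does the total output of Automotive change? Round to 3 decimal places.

Δx_2 = 43.022

I − A =
  [   0.90    -0.45    -0.20]
  [  -0.45     0.95    -0.45]
  [  -0.20    -0.15     1.00]
Cofactors of I−A, C_ij = (−1)^(i+j)·(minor ij) (rows/columns in the sector order above):
  C_11 = (0.95)(1.00) − (-0.45)(-0.15) = 0.8825
  C_12 = −[(-0.45)(1.00) − (-0.45)(-0.20)] = 0.5400
  C_13 = (-0.45)(-0.15) − (0.95)(-0.20) = 0.2575
  C_21 = −[(-0.45)(1.00) − (-0.20)(-0.15)] = 0.4800
  C_22 = (0.90)(1.00) − (-0.20)(-0.20) = 0.8600
  C_23 = −[(0.90)(-0.15) − (-0.45)(-0.20)] = 0.2250
  C_31 = (-0.45)(-0.45) − (-0.20)(0.95) = 0.3925
  C_32 = −[(0.90)(-0.45) − (-0.20)(-0.45)] = 0.4950
  C_33 = (0.90)(0.95) − (-0.45)(-0.45) = 0.6525
det(I−A) = Σ_j (I−A)_1j·C_1j = (0.90)(0.8825) + (-0.45)(0.5400) + (-0.20)(0.2575) = 0.49975
adj(I−A) = Cᵀ =
  [ 0.8825   0.4800   0.3925]
  [ 0.5400   0.8600   0.4950]
  [ 0.2575   0.2250   0.6525]
(I − A)⁻¹ = adj(I−A) / det(I−A) ≈
  [   1.7659     0.9605     0.7854]
  [   1.0805     1.7209     0.9905]
  [   0.5153     0.4502     1.3057]
Δx = (I − A)⁻¹ Δd with Δd having +25 in the Automotive component and 0 elsewhere.
So Δx_2 = L_22 · (+25), where L_22 = adj(I−A)_22 / det(I−A) = 0.8600 / 0.49975.
Δx_2 = 0.8600 × (+25) / 0.49975 = 21.50 / 0.49975 ≈ 43.022.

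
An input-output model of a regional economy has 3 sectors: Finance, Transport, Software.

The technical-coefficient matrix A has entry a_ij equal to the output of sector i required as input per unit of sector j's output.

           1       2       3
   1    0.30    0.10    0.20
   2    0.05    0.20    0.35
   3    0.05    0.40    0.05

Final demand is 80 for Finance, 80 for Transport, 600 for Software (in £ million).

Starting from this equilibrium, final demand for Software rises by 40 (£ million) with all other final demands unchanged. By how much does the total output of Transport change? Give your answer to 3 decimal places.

Δx_2 = 24.549

I − A =
  [   0.70    -0.10    -0.20]
  [  -0.05     0.80    -0.35]
  [  -0.05    -0.40     0.95]
Cofactors of I−A, C_ij = (−1)^(i+j)·(minor ij) (rows/columns in the sector order above):
  C_11 = (0.80)(0.95) − (-0.35)(-0.40) = 0.6200
  C_12 = −[(-0.05)(0.95) − (-0.35)(-0.05)] = 0.0650
  C_13 = (-0.05)(-0.40) − (0.80)(-0.05) = 0.0600
  C_21 = −[(-0.10)(0.95) − (-0.20)(-0.40)] = 0.1750
  C_22 = (0.70)(0.95) − (-0.20)(-0.05) = 0.6550
  C_23 = −[(0.70)(-0.40) − (-0.10)(-0.05)] = 0.2850
  C_31 = (-0.10)(-0.35) − (-0.20)(0.80) = 0.1950
  C_32 = −[(0.70)(-0.35) − (-0.20)(-0.05)] = 0.2550
  C_33 = (0.70)(0.80) − (-0.10)(-0.05) = 0.5550
det(I−A) = Σ_j (I−A)_1j·C_1j = (0.70)(0.6200) + (-0.10)(0.0650) + (-0.20)(0.0600) = 0.4155
adj(I−A) = Cᵀ =
  [ 0.6200   0.1750   0.1950]
  [ 0.0650   0.6550   0.2550]
  [ 0.0600   0.2850   0.5550]
(I − A)⁻¹ = adj(I−A) / det(I−A) ≈
  [   1.4922     0.4212     0.4693]
  [   0.1564     1.5764     0.6137]
  [   0.1444     0.6859     1.3357]
Δx = (I − A)⁻¹ Δd with Δd having +40 in the Software component and 0 elsewhere.
So Δx_2 = L_23 · (+40), where L_23 = adj(I−A)_23 / det(I−A) = 0.2550 / 0.4155.
Δx_2 = 0.2550 × (+40) / 0.4155 = 10.20 / 0.4155 ≈ 24.549.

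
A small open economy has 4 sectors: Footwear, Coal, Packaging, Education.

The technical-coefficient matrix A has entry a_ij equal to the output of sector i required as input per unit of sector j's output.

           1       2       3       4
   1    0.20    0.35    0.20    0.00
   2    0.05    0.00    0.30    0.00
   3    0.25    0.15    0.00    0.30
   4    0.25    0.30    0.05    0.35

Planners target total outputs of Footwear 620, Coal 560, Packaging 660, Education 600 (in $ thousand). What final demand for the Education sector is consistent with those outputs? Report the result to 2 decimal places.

I − A =
  [   0.80    -0.35    -0.20     0.00]
  [  -0.05     1.00    -0.30     0.00]
  [  -0.25    -0.15     1.00    -0.30]
  [  -0.25    -0.30    -0.05     0.65]
d = (I − A) x:
  d_1 = (+0.80)·620 + (-0.35)·560 + (-0.20)·660 + (+0.00)·600 = 168.00
  d_2 = (-0.05)·620 + (+1.00)·560 + (-0.30)·660 + (+0.00)·600 = 331.00
  d_3 = (-0.25)·620 + (-0.15)·560 + (+1.00)·660 + (-0.30)·600 = 241.00
  d_4 = (-0.25)·620 + (-0.30)·560 + (-0.05)·660 + (+0.65)·600 = 34.00

d_4 = 34.00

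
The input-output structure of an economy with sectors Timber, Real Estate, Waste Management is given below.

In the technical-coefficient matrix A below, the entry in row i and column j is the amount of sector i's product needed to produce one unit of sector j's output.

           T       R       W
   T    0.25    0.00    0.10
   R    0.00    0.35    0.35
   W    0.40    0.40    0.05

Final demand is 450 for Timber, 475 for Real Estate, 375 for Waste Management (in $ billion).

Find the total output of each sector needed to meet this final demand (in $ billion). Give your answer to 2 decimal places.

x_T = 777.57, x_R = 1447.87, x_W = 1331.77

I − A =
  [   0.75     0.00    -0.10]
  [   0.00     0.65    -0.35]
  [  -0.40    -0.40     0.95]
Cofactors of I−A, C_ij = (−1)^(i+j)·(minor ij) (rows/columns in the sector order above):
  C_11 = (0.65)(0.95) − (-0.35)(-0.40) = 0.4775
  C_12 = −[(0.00)(0.95) − (-0.35)(-0.40)] = 0.1400
  C_13 = (0.00)(-0.40) − (0.65)(-0.40) = 0.2600
  C_21 = −[(0.00)(0.95) − (-0.10)(-0.40)] = 0.0400
  C_22 = (0.75)(0.95) − (-0.10)(-0.40) = 0.6725
  C_23 = −[(0.75)(-0.40) − (0.00)(-0.40)] = 0.3000
  C_31 = (0.00)(-0.35) − (-0.10)(0.65) = 0.0650
  C_32 = −[(0.75)(-0.35) − (-0.10)(0.00)] = 0.2625
  C_33 = (0.75)(0.65) − (0.00)(0.00) = 0.4875
det(I−A) = Σ_j (I−A)_1j·C_1j = (0.75)(0.4775) + (0.00)(0.1400) + (-0.10)(0.2600) = 0.332125
adj(I−A) = Cᵀ =
  [ 0.4775   0.0400   0.0650]
  [ 0.1400   0.6725   0.2625]
  [ 0.2600   0.3000   0.4875]
(I − A)⁻¹ = adj(I−A) / det(I−A) ≈
  [   1.4377     0.1204     0.1957]
  [   0.4215     2.0248     0.7904]
  [   0.7828     0.9033     1.4678]
x = (I − A)⁻¹ d = adj(I−A)·d / det(I−A), with det(I−A) = 0.332125:
  x_T = (0.4775·450 + 0.0400·475 + 0.0650·375) / 0.332125 = 258.25 / 0.332125 ≈ 777.57
  x_R = (0.1400·450 + 0.6725·475 + 0.2625·375) / 0.332125 = 480.875 / 0.332125 ≈ 1447.87
  x_W = (0.2600·450 + 0.3000·475 + 0.4875·375) / 0.332125 = 442.3125 / 0.332125 ≈ 1331.77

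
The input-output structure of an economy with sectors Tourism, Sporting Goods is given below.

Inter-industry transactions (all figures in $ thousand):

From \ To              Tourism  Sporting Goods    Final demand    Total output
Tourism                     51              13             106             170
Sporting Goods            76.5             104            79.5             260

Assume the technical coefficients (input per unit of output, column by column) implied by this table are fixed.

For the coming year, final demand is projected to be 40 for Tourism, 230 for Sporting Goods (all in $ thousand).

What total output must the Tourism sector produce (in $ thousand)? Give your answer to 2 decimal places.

x_T = 89.31

Technical coefficients a_ij = z_ij / X_j:
  a_TT = 51/170 = 0.30, a_ST = 76.5/170 = 0.45
  a_TS = 13/260 = 0.05, a_SS = 104/260 = 0.40
I − A =
  [   0.70    -0.05]
  [  -0.45     0.60]
det(I−A) = (0.70)(0.60) − (-0.05)(-0.45) = 0.3975
adj(I−A) = [[0.60, 0.05], [0.45, 0.70]]
(I − A)⁻¹ = adj(I−A) / det(I−A) ≈
  [   1.5094     0.1258]
  [   1.1321     1.7610]
x = (I − A)⁻¹ d = adj(I−A)·d / det(I−A), with det(I−A) = 0.3975:
  x_T = (0.60·40 + 0.05·230) / 0.3975 = 35.50 / 0.3975 ≈ 89.31
  x_S = (0.45·40 + 0.70·230) / 0.3975 = 179.00 / 0.3975 ≈ 450.31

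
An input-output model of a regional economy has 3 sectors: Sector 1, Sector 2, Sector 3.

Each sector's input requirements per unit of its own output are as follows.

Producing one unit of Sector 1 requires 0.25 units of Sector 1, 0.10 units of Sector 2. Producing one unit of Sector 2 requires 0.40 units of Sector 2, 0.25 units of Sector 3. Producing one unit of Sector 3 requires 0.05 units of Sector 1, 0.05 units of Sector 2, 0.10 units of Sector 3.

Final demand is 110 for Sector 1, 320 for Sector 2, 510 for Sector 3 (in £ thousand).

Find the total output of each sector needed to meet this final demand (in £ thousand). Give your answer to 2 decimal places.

I − A =
  [   0.75     0.00    -0.05]
  [  -0.10     0.60    -0.05]
  [   0.00    -0.25     0.90]
Cofactors of I−A, C_ij = (−1)^(i+j)·(minor ij) (rows/columns in the sector order above):
  C_11 = (0.60)(0.90) − (-0.05)(-0.25) = 0.5275
  C_12 = −[(-0.10)(0.90) − (-0.05)(0.00)] = 0.0900
  C_13 = (-0.10)(-0.25) − (0.60)(0.00) = 0.0250
  C_21 = −[(0.00)(0.90) − (-0.05)(-0.25)] = 0.0125
  C_22 = (0.75)(0.90) − (-0.05)(0.00) = 0.6750
  C_23 = −[(0.75)(-0.25) − (0.00)(0.00)] = 0.1875
  C_31 = (0.00)(-0.05) − (-0.05)(0.60) = 0.0300
  C_32 = −[(0.75)(-0.05) − (-0.05)(-0.10)] = 0.0425
  C_33 = (0.75)(0.60) − (0.00)(-0.10) = 0.4500
det(I−A) = Σ_j (I−A)_1j·C_1j = (0.75)(0.5275) + (0.00)(0.0900) + (-0.05)(0.0250) = 0.394375
adj(I−A) = Cᵀ =
  [ 0.5275   0.0125   0.0300]
  [ 0.0900   0.6750   0.0425]
  [ 0.0250   0.1875   0.4500]
(I − A)⁻¹ = adj(I−A) / det(I−A) ≈
  [   1.3376     0.0317     0.0761]
  [   0.2282     1.7116     0.1078]
  [   0.0634     0.4754     1.1410]
x = (I − A)⁻¹ d = adj(I−A)·d / det(I−A), with det(I−A) = 0.394375:
  x_1 = (0.5275·110 + 0.0125·320 + 0.0300·510) / 0.394375 = 77.325 / 0.394375 ≈ 196.07
  x_2 = (0.0900·110 + 0.6750·320 + 0.0425·510) / 0.394375 = 247.575 / 0.394375 ≈ 627.77
  x_3 = (0.0250·110 + 0.1875·320 + 0.4500·510) / 0.394375 = 292.25 / 0.394375 ≈ 741.05

x_1 = 196.07, x_2 = 627.77, x_3 = 741.05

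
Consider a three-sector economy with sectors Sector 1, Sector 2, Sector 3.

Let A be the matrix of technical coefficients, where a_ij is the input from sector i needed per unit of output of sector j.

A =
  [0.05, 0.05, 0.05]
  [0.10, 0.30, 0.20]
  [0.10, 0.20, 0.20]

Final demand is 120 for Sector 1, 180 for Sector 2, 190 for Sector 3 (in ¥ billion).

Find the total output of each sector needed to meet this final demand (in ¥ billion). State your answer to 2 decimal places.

x_1 = 165.02, x_2 = 381.73, x_3 = 353.56

I − A =
  [   0.95    -0.05    -0.05]
  [  -0.10     0.70    -0.20]
  [  -0.10    -0.20     0.80]
Cofactors of I−A, C_ij = (−1)^(i+j)·(minor ij) (rows/columns in the sector order above):
  C_11 = (0.70)(0.80) − (-0.20)(-0.20) = 0.5200
  C_12 = −[(-0.10)(0.80) − (-0.20)(-0.10)] = 0.1000
  C_13 = (-0.10)(-0.20) − (0.70)(-0.10) = 0.0900
  C_21 = −[(-0.05)(0.80) − (-0.05)(-0.20)] = 0.0500
  C_22 = (0.95)(0.80) − (-0.05)(-0.10) = 0.7550
  C_23 = −[(0.95)(-0.20) − (-0.05)(-0.10)] = 0.1950
  C_31 = (-0.05)(-0.20) − (-0.05)(0.70) = 0.0450
  C_32 = −[(0.95)(-0.20) − (-0.05)(-0.10)] = 0.1950
  C_33 = (0.95)(0.70) − (-0.05)(-0.10) = 0.6600
det(I−A) = Σ_j (I−A)_1j·C_1j = (0.95)(0.5200) + (-0.05)(0.1000) + (-0.05)(0.0900) = 0.4845
adj(I−A) = Cᵀ =
  [ 0.5200   0.0500   0.0450]
  [ 0.1000   0.7550   0.1950]
  [ 0.0900   0.1950   0.6600]
(I − A)⁻¹ = adj(I−A) / det(I−A) ≈
  [   1.0733     0.1032     0.0929]
  [   0.2064     1.5583     0.4025]
  [   0.1858     0.4025     1.3622]
x = (I − A)⁻¹ d = adj(I−A)·d / det(I−A), with det(I−A) = 0.4845:
  x_1 = (0.5200·120 + 0.0500·180 + 0.0450·190) / 0.4845 = 79.95 / 0.4845 ≈ 165.02
  x_2 = (0.1000·120 + 0.7550·180 + 0.1950·190) / 0.4845 = 184.95 / 0.4845 ≈ 381.73
  x_3 = (0.0900·120 + 0.1950·180 + 0.6600·190) / 0.4845 = 171.30 / 0.4845 ≈ 353.56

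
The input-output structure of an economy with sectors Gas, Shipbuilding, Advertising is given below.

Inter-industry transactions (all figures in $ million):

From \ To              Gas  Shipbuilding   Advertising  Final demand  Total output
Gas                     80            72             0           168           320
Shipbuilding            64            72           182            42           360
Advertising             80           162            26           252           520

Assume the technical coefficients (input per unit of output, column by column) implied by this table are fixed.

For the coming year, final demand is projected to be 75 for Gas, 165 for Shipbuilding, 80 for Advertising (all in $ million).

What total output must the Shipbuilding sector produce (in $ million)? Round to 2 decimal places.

Technical coefficients a_ij = z_ij / X_j:
  a_11 = 80/320 = 0.25, a_21 = 64/320 = 0.20, a_31 = 80/320 = 0.25
  a_12 = 72/360 = 0.20, a_22 = 72/360 = 0.20, a_32 = 162/360 = 0.45
  a_13 = 0/520 = 0.00, a_23 = 182/520 = 0.35, a_33 = 26/520 = 0.05
I − A =
  [   0.75    -0.20     0.00]
  [  -0.20     0.80    -0.35]
  [  -0.25    -0.45     0.95]
Cofactors of I−A, C_ij = (−1)^(i+j)·(minor ij) (rows/columns in the sector order above):
  C_11 = (0.80)(0.95) − (-0.35)(-0.45) = 0.6025
  C_12 = −[(-0.20)(0.95) − (-0.35)(-0.25)] = 0.2775
  C_13 = (-0.20)(-0.45) − (0.80)(-0.25) = 0.2900
  C_21 = −[(-0.20)(0.95) − (0.00)(-0.45)] = 0.1900
  C_22 = (0.75)(0.95) − (0.00)(-0.25) = 0.7125
  C_23 = −[(0.75)(-0.45) − (-0.20)(-0.25)] = 0.3875
  C_31 = (-0.20)(-0.35) − (0.00)(0.80) = 0.0700
  C_32 = −[(0.75)(-0.35) − (0.00)(-0.20)] = 0.2625
  C_33 = (0.75)(0.80) − (-0.20)(-0.20) = 0.5600
det(I−A) = Σ_j (I−A)_1j·C_1j = (0.75)(0.6025) + (-0.20)(0.2775) + (0.00)(0.2900) = 0.396375
adj(I−A) = Cᵀ =
  [ 0.6025   0.1900   0.0700]
  [ 0.2775   0.7125   0.2625]
  [ 0.2900   0.3875   0.5600]
(I − A)⁻¹ = adj(I−A) / det(I−A) ≈
  [   1.5200     0.4793     0.1766]
  [   0.7001     1.7975     0.6623]
  [   0.7316     0.9776     1.4128]
x = (I − A)⁻¹ d = adj(I−A)·d / det(I−A), with det(I−A) = 0.396375:
  x_1 = (0.6025·75 + 0.1900·165 + 0.0700·80) / 0.396375 = 82.1375 / 0.396375 ≈ 207.22
  x_2 = (0.2775·75 + 0.7125·165 + 0.2625·80) / 0.396375 = 159.375 / 0.396375 ≈ 402.08
  x_3 = (0.2900·75 + 0.3875·165 + 0.5600·80) / 0.396375 = 130.4875 / 0.396375 ≈ 329.20

x_2 = 402.08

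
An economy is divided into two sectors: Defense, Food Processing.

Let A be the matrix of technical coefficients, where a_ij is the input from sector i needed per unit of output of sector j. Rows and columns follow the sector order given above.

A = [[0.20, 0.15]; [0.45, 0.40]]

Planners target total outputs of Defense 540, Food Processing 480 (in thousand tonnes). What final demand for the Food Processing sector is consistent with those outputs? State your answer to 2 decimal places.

I − A =
  [   0.80    -0.15]
  [  -0.45     0.60]
d = (I − A) x:
  d_1 = (+0.80)·540 + (-0.15)·480 = 360.00
  d_2 = (-0.45)·540 + (+0.60)·480 = 45.00

d_2 = 45.00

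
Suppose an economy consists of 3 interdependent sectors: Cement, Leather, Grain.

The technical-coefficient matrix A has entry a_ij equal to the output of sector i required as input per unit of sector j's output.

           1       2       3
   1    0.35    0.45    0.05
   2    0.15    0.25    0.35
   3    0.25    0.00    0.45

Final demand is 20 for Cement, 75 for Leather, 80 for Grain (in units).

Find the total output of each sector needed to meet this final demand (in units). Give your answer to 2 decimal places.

x_1 = 232.72, x_2 = 263.79, x_3 = 251.23

I − A =
  [   0.65    -0.45    -0.05]
  [  -0.15     0.75    -0.35]
  [  -0.25     0.00     0.55]
Cofactors of I−A, C_ij = (−1)^(i+j)·(minor ij) (rows/columns in the sector order above):
  C_11 = (0.75)(0.55) − (-0.35)(0.00) = 0.4125
  C_12 = −[(-0.15)(0.55) − (-0.35)(-0.25)] = 0.1700
  C_13 = (-0.15)(0.00) − (0.75)(-0.25) = 0.1875
  C_21 = −[(-0.45)(0.55) − (-0.05)(0.00)] = 0.2475
  C_22 = (0.65)(0.55) − (-0.05)(-0.25) = 0.3450
  C_23 = −[(0.65)(0.00) − (-0.45)(-0.25)] = 0.1125
  C_31 = (-0.45)(-0.35) − (-0.05)(0.75) = 0.1950
  C_32 = −[(0.65)(-0.35) − (-0.05)(-0.15)] = 0.2350
  C_33 = (0.65)(0.75) − (-0.45)(-0.15) = 0.4200
det(I−A) = Σ_j (I−A)_1j·C_1j = (0.65)(0.4125) + (-0.45)(0.1700) + (-0.05)(0.1875) = 0.18225
adj(I−A) = Cᵀ =
  [ 0.4125   0.2475   0.1950]
  [ 0.1700   0.3450   0.2350]
  [ 0.1875   0.1125   0.4200]
(I − A)⁻¹ = adj(I−A) / det(I−A) ≈
  [   2.2634     1.3580     1.0700]
  [   0.9328     1.8930     1.2894]
  [   1.0288     0.6173     2.3045]
x = (I − A)⁻¹ d = adj(I−A)·d / det(I−A), with det(I−A) = 0.18225:
  x_1 = (0.4125·20 + 0.2475·75 + 0.1950·80) / 0.18225 = 42.4125 / 0.18225 ≈ 232.72
  x_2 = (0.1700·20 + 0.3450·75 + 0.2350·80) / 0.18225 = 48.075 / 0.18225 ≈ 263.79
  x_3 = (0.1875·20 + 0.1125·75 + 0.4200·80) / 0.18225 = 45.7875 / 0.18225 ≈ 251.23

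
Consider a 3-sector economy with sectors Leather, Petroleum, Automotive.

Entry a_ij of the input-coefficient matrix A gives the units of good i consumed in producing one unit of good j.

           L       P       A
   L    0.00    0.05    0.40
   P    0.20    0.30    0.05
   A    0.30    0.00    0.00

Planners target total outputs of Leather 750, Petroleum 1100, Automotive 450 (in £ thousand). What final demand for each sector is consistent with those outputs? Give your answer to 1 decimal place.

d_L = 515.0, d_P = 597.5, d_A = 225.0

I − A =
  [   1.00    -0.05    -0.40]
  [  -0.20     0.70    -0.05]
  [  -0.30     0.00     1.00]
d = (I − A) x:
  d_L = (+1.00)·750 + (-0.05)·1100 + (-0.40)·450 = 515.0
  d_P = (-0.20)·750 + (+0.70)·1100 + (-0.05)·450 = 597.5
  d_A = (-0.30)·750 + (+0.00)·1100 + (+1.00)·450 = 225.0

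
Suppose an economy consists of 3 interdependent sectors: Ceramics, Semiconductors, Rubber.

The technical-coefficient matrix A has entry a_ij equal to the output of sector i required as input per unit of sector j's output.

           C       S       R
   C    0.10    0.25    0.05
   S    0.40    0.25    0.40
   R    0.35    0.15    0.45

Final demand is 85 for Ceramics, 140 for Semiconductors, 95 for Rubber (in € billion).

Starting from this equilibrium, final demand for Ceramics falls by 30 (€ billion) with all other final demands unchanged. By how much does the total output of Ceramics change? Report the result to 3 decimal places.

Δx_C = -50.089

I − A =
  [   0.90    -0.25    -0.05]
  [  -0.40     0.75    -0.40]
  [  -0.35    -0.15     0.55]
Cofactors of I−A, C_ij = (−1)^(i+j)·(minor ij) (rows/columns in the sector order above):
  C_11 = (0.75)(0.55) − (-0.40)(-0.15) = 0.3525
  C_12 = −[(-0.40)(0.55) − (-0.40)(-0.35)] = 0.3600
  C_13 = (-0.40)(-0.15) − (0.75)(-0.35) = 0.3225
  C_21 = −[(-0.25)(0.55) − (-0.05)(-0.15)] = 0.1450
  C_22 = (0.90)(0.55) − (-0.05)(-0.35) = 0.4775
  C_23 = −[(0.90)(-0.15) − (-0.25)(-0.35)] = 0.2225
  C_31 = (-0.25)(-0.40) − (-0.05)(0.75) = 0.1375
  C_32 = −[(0.90)(-0.40) − (-0.05)(-0.40)] = 0.3800
  C_33 = (0.90)(0.75) − (-0.25)(-0.40) = 0.5750
det(I−A) = Σ_j (I−A)_1j·C_1j = (0.90)(0.3525) + (-0.25)(0.3600) + (-0.05)(0.3225) = 0.211125
adj(I−A) = Cᵀ =
  [ 0.3525   0.1450   0.1375]
  [ 0.3600   0.4775   0.3800]
  [ 0.3225   0.2225   0.5750]
(I − A)⁻¹ = adj(I−A) / det(I−A) ≈
  [   1.6696     0.6868     0.6513]
  [   1.7052     2.2617     1.7999]
  [   1.5275     1.0539     2.7235]
Δx = (I − A)⁻¹ Δd with Δd having -30 in the Ceramics component and 0 elsewhere.
So Δx_C = L_CC · (-30), where L_CC = adj(I−A)_CC / det(I−A) = 0.3525 / 0.211125.
Δx_C = 0.3525 × (-30) / 0.211125 = -10.575 / 0.211125 ≈ -50.089.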